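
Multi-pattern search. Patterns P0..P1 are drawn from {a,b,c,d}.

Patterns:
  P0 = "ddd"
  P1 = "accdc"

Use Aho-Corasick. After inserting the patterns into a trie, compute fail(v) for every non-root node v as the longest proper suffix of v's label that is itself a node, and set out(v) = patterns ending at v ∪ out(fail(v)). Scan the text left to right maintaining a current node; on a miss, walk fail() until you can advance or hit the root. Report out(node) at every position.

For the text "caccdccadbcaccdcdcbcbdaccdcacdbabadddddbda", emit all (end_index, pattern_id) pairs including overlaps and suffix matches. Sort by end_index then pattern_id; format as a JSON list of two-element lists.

Build:
Trie nodes:
  n0 'ε': a→4 d→1
  n1 'd': d→2
  n2 'dd': d→3
  n3 'ddd': ·  [P0 ends]
  n4 'a': c→5
  n5 'ac': c→6
  n6 'acc': d→7
  n7 'accd': c→8
  n8 'accdc': ·  [P1 ends]

BFS fail/out derivation:
  fail(1) 'd': from fail(0)=0 chase 'd': 0 ⇒ 0;  out=∅∪out(0)=∅
  fail(4) 'a': from fail(0)=0 chase 'a': 0 ⇒ 0;  out=∅∪out(0)=∅
  fail(2) 'dd': from fail(1)=0 chase 'd': 0 ⇒ 1;  out=∅∪out(1)=∅
  fail(5) 'ac': from fail(4)=0 chase 'c': 0 ⇒ 0;  out=∅∪out(0)=∅
  fail(3) 'ddd': from fail(2)=1 chase 'd': 1 ⇒ 2;  out={0}∪out(2)={0}
  fail(6) 'acc': from fail(5)=0 chase 'c': 0 ⇒ 0;  out=∅∪out(0)=∅
  fail(7) 'accd': from fail(6)=0 chase 'd': 0 ⇒ 1;  out=∅∪out(1)=∅
  fail(8) 'accdc': from fail(7)=1 chase 'c': 1→0 ⇒ 0;  out={1}∪out(0)={1}

Text stream:
[0] read 'c'  n0⇒n0
[1] read 'a'  n0⇒n4
[2] read 'c'  n4⇒n5
[3] read 'c'  n5⇒n6
[4] read 'd'  n6⇒n7
[5] read 'c'  n7⇒n8  → match P1@[1:5]
[6] read 'c'  n8⇒n0 (fail-walked)
[7] read 'a'  n0⇒n4
[8] read 'd'  n4⇒n1 (fail-walked)
[9] read 'b'  n1⇒n0 (fail-walked)
[10] read 'c'  n0⇒n0
[11] read 'a'  n0⇒n4
[12] read 'c'  n4⇒n5
[13] read 'c'  n5⇒n6
[14] read 'd'  n6⇒n7
[15] read 'c'  n7⇒n8  → match P1@[11:15]
[16] read 'd'  n8⇒n1 (fail-walked)
[17] read 'c'  n1⇒n0 (fail-walked)
[18] read 'b'  n0⇒n0
[19] read 'c'  n0⇒n0
[20] read 'b'  n0⇒n0
[21] read 'd'  n0⇒n1
[22] read 'a'  n1⇒n4 (fail-walked)
[23] read 'c'  n4⇒n5
[24] read 'c'  n5⇒n6
[25] read 'd'  n6⇒n7
[26] read 'c'  n7⇒n8  → match P1@[22:26]
[27] read 'a'  n8⇒n4 (fail-walked)
[28] read 'c'  n4⇒n5
[29] read 'd'  n5⇒n1 (fail-walked)
[30] read 'b'  n1⇒n0 (fail-walked)
[31] read 'a'  n0⇒n4
[32] read 'b'  n4⇒n0 (fail-walked)
[33] read 'a'  n0⇒n4
[34] read 'd'  n4⇒n1 (fail-walked)
[35] read 'd'  n1⇒n2
[36] read 'd'  n2⇒n3  → match P0@[34:36]
[37] read 'd'  n3⇒n3 (fail-walked)  → match P0@[35:37]
[38] read 'd'  n3⇒n3 (fail-walked)  → match P0@[36:38]
[39] read 'b'  n3⇒n0 (fail-walked)
[40] read 'd'  n0⇒n1
[41] read 'a'  n1⇒n4 (fail-walked)

Matches: [[5,1],[15,1],[26,1],[36,0],[37,0],[38,0]]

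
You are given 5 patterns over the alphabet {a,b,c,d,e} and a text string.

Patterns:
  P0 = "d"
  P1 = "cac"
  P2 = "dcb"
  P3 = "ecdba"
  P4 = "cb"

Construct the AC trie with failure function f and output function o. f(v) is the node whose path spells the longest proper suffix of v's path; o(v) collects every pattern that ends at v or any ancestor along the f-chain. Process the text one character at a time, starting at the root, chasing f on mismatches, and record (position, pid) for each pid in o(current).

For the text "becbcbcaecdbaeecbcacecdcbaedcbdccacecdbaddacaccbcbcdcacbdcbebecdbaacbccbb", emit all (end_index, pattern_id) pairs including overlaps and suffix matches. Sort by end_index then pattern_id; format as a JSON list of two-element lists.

Build:
Trie nodes:
  0='ε' goto c→2 d→1 e→7
  1='d' goto c→5  [P0 ends]
  2='c' goto a→3 b→12
  3='ca' goto c→4
  4='cac' goto ·  [P1 ends]
  5='dc' goto b→6
  6='dcb' goto ·  [P2 ends]
  7='e' goto c→8
  8='ec' goto d→9
  9='ecd' goto b→10
  10='ecdb' goto a→11
  11='ecdba' goto ·  [P3 ends]
  12='cb' goto ·  [P4 ends]

BFS fail/out derivation:
  n1('d'): parent n0 fail=0; on 'd' 0 → fail=0;  out {0}∪∅={0}
  n2('c'): parent n0 fail=0; on 'c' 0 → fail=0;  out ∅∪∅=∅
  n7('e'): parent n0 fail=0; on 'e' 0 → fail=0;  out ∅∪∅=∅
  n3('ca'): parent n2 fail=0; on 'a' 0 → fail=0;  out ∅∪∅=∅
  n5('dc'): parent n1 fail=0; on 'c' 0 → fail=2;  out ∅∪∅=∅
  n8('ec'): parent n7 fail=0; on 'c' 0 → fail=2;  out ∅∪∅=∅
  n12('cb'): parent n2 fail=0; on 'b' 0 → fail=0;  out {4}∪∅={4}
  n4('cac'): parent n3 fail=0; on 'c' 0 → fail=2;  out {1}∪∅={1}
  n6('dcb'): parent n5 fail=2; on 'b' 2 → fail=12;  out {2}∪{4}={2,4}
  n9('ecd'): parent n8 fail=2; on 'd' 2→0 → fail=1;  out ∅∪{0}={0}
  n10('ecdb'): parent n9 fail=1; on 'b' 1→0 → fail=0;  out ∅∪∅=∅
  n11('ecdba'): parent n10 fail=0; on 'a' 0 → fail=0;  out {3}∪∅={3}

Run:
[0] read 'b'  n0⇒n0
[1] read 'e'  n0⇒n7
[2] read 'c'  n7⇒n8
[3] read 'b'  n8⇒n12 (fail-walked)  ** P4@[2:3]
[4] read 'c'  n12⇒n2 (fail-walked)
[5] read 'b'  n2⇒n12  ** P4@[4:5]
[6] read 'c'  n12⇒n2 (fail-walked)
[7] read 'a'  n2⇒n3
[8] read 'e'  n3⇒n7 (fail-walked)
[9] read 'c'  n7⇒n8
[10] read 'd'  n8⇒n9  ** P0@[10:10]
[11] read 'b'  n9⇒n10
[12] read 'a'  n10⇒n11  ** P3@[8:12]
[13] read 'e'  n11⇒n7 (fail-walked)
[14] read 'e'  n7⇒n7 (fail-walked)
[15] read 'c'  n7⇒n8
[16] read 'b'  n8⇒n12 (fail-walked)  ** P4@[15:16]
[17] read 'c'  n12⇒n2 (fail-walked)
[18] read 'a'  n2⇒n3
[19] read 'c'  n3⇒n4  ** P1@[17:19]
[20] read 'e'  n4⇒n7 (fail-walked)
[21] read 'c'  n7⇒n8
[22] read 'd'  n8⇒n9  ** P0@[22:22]
[23] read 'c'  n9⇒n5 (fail-walked)
[24] read 'b'  n5⇒n6  ** P2@[22:24],P4@[23:24]
[25] read 'a'  n6⇒n0 (fail-walked)
[26] read 'e'  n0⇒n7
[27] read 'd'  n7⇒n1 (fail-walked)  ** P0@[27:27]
[28] read 'c'  n1⇒n5
[29] read 'b'  n5⇒n6  ** P2@[27:29],P4@[28:29]
[30] read 'd'  n6⇒n1 (fail-walked)  ** P0@[30:30]
[31] read 'c'  n1⇒n5
[32] read 'c'  n5⇒n2 (fail-walked)
[33] read 'a'  n2⇒n3
[34] read 'c'  n3⇒n4  ** P1@[32:34]
[35] read 'e'  n4⇒n7 (fail-walked)
[36] read 'c'  n7⇒n8
[37] read 'd'  n8⇒n9  ** P0@[37:37]
[38] read 'b'  n9⇒n10
[39] read 'a'  n10⇒n11  ** P3@[35:39]
[40] read 'd'  n11⇒n1 (fail-walked)  ** P0@[40:40]
[41] read 'd'  n1⇒n1 (fail-walked)  ** P0@[41:41]
[42] read 'a'  n1⇒n0 (fail-walked)
[43] read 'c'  n0⇒n2
[44] read 'a'  n2⇒n3
[45] read 'c'  n3⇒n4  ** P1@[43:45]
[46] read 'c'  n4⇒n2 (fail-walked)
[47] read 'b'  n2⇒n12  ** P4@[46:47]
[48] read 'c'  n12⇒n2 (fail-walked)
[49] read 'b'  n2⇒n12  ** P4@[48:49]
[50] read 'c'  n12⇒n2 (fail-walked)
[51] read 'd'  n2⇒n1 (fail-walked)  ** P0@[51:51]
[52] read 'c'  n1⇒n5
[53] read 'a'  n5⇒n3 (fail-walked)
[54] read 'c'  n3⇒n4  ** P1@[52:54]
[55] read 'b'  n4⇒n12 (fail-walked)  ** P4@[54:55]
[56] read 'd'  n12⇒n1 (fail-walked)  ** P0@[56:56]
[57] read 'c'  n1⇒n5
[58] read 'b'  n5⇒n6  ** P2@[56:58],P4@[57:58]
[59] read 'e'  n6⇒n7 (fail-walked)
[60] read 'b'  n7⇒n0 (fail-walked)
[61] read 'e'  n0⇒n7
[62] read 'c'  n7⇒n8
[63] read 'd'  n8⇒n9  ** P0@[63:63]
[64] read 'b'  n9⇒n10
[65] read 'a'  n10⇒n11  ** P3@[61:65]
[66] read 'a'  n11⇒n0 (fail-walked)
[67] read 'c'  n0⇒n2
[68] read 'b'  n2⇒n12  ** P4@[67:68]
[69] read 'c'  n12⇒n2 (fail-walked)
[70] read 'c'  n2⇒n2 (fail-walked)
[71] read 'b'  n2⇒n12  ** P4@[70:71]
[72] read 'b'  n12⇒n0 (fail-walked)

Matches: [[3,4],[5,4],[10,0],[12,3],[16,4],[19,1],[22,0],[24,2],[24,4],[27,0],[29,2],[29,4],[30,0],[34,1],[37,0],[39,3],[40,0],[41,0],[45,1],[47,4],[49,4],[51,0],[54,1],[55,4],[56,0],[58,2],[58,4],[63,0],[65,3],[68,4],[71,4]]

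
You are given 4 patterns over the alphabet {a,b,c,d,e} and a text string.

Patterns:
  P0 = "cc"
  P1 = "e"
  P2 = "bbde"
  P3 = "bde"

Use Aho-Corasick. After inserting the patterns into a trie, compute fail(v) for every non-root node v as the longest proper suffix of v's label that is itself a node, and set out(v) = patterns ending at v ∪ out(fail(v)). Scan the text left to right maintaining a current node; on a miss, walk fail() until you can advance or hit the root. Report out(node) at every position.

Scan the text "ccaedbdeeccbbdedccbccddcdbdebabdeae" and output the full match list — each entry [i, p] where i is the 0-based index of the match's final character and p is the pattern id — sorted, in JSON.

Construct AC machine:
Trie (insert patterns):
  0='ε' goto b→4 c→1 e→3
  1='c' goto c→2
  2='cc' goto ·  ←P0
  3='e' goto ·  ←P1
  4='b' goto b→5 d→8
  5='bb' goto d→6
  6='bbd' goto e→7
  7='bbde' goto ·  ←P2
  8='bd' goto e→9
  9='bde' goto ·  ←P3

Failure links (BFS by depth):
  n1('c'): parent n0 fail=0; on 'c' 0 → fail=0;  out ∅∪∅=∅
  n3('e'): parent n0 fail=0; on 'e' 0 → fail=0;  out {1}∪∅={1}
  n4('b'): parent n0 fail=0; on 'b' 0 → fail=0;  out ∅∪∅=∅
  n2('cc'): parent n1 fail=0; on 'c' 0 → fail=1;  out {0}∪∅={0}
  n5('bb'): parent n4 fail=0; on 'b' 0 → fail=4;  out ∅∪∅=∅
  n8('bd'): parent n4 fail=0; on 'd' 0 → fail=0;  out ∅∪∅=∅
  n6('bbd'): parent n5 fail=4; on 'd' 4 → fail=8;  out ∅∪∅=∅
  n9('bde'): parent n8 fail=0; on 'e' 0 → fail=3;  out {3}∪{1}={1,3}
  n7('bbde'): parent n6 fail=8; on 'e' 8 → fail=9;  out {2}∪{1,3}={1,2,3}

Run:
i=0 'c': node 0→1
i=1 'c': node 1→2  emit P0@[0:1]
i=2 'a': node 2→0 ·f
i=3 'e': node 0→3  emit P1@[3:3]
i=4 'd': node 3→0 ·f
i=5 'b': node 0→4
i=6 'd': node 4→8
i=7 'e': node 8→9  emit P1@[7:7],P3@[5:7]
i=8 'e': node 9→3 ·f  emit P1@[8:8]
i=9 'c': node 3→1 ·f
i=10 'c': node 1→2  emit P0@[9:10]
i=11 'b': node 2→4 ·f
i=12 'b': node 4→5
i=13 'd': node 5→6
i=14 'e': node 6→7  emit P1@[14:14],P2@[11:14],P3@[12:14]
i=15 'd': node 7→0 ·f
i=16 'c': node 0→1
i=17 'c': node 1→2  emit P0@[16:17]
i=18 'b': node 2→4 ·f
i=19 'c': node 4→1 ·f
i=20 'c': node 1→2  emit P0@[19:20]
i=21 'd': node 2→0 ·f
i=22 'd': node 0→0
i=23 'c': node 0→1
i=24 'd': node 1→0 ·f
i=25 'b': node 0→4
i=26 'd': node 4→8
i=27 'e': node 8→9  emit P1@[27:27],P3@[25:27]
i=28 'b': node 9→4 ·f
i=29 'a': node 4→0 ·f
i=30 'b': node 0→4
i=31 'd': node 4→8
i=32 'e': node 8→9  emit P1@[32:32],P3@[30:32]
i=33 'a': node 9→0 ·f
i=34 'e': node 0→3  emit P1@[34:34]

All matches (sorted): [[1,0],[3,1],[7,1],[7,3],[8,1],[10,0],[14,1],[14,2],[14,3],[17,0],[20,0],[27,1],[27,3],[32,1],[32,3],[34,1]]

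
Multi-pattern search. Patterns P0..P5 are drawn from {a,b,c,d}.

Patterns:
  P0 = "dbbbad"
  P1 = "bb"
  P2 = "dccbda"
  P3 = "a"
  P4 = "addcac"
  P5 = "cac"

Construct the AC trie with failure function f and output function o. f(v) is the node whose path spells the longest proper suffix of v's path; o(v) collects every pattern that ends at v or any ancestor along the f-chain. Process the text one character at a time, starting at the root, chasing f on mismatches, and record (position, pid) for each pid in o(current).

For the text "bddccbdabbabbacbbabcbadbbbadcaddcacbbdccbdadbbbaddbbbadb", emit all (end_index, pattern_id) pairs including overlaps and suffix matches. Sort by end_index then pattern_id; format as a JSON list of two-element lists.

Construct AC machine:
Trie nodes:
  0='ε' goto a→14 b→7 c→20 d→1
  1='d' goto b→2 c→9
  2='db' goto b→3
  3='dbb' goto b→4
  4='dbbb' goto a→5
  5='dbbba' goto d→6
  6='dbbbad' goto ·  ←P0
  7='b' goto b→8
  8='bb' goto ·  ←P1
  9='dc' goto c→10
  10='dcc' goto b→11
  11='dccb' goto d→12
  12='dccbd' goto a→13
  13='dccbda' goto ·  ←P2
  14='a' goto d→15  ←P3
  15='ad' goto d→16
  16='add' goto c→17
  17='addc' goto a→18
  18='addca' goto c→19
  19='addcac' goto ·  ←P4
  20='c' goto a→21
  21='ca' goto c→22
  22='cac' goto ·  ←P5

BFS fail/out derivation:
  fail(1) 'd': from fail(0)=0 chase 'd': 0 ⇒ 0;  out=∅∪out(0)=∅
  fail(7) 'b': from fail(0)=0 chase 'b': 0 ⇒ 0;  out=∅∪out(0)=∅
  fail(14) 'a': from fail(0)=0 chase 'a': 0 ⇒ 0;  out={3}∪out(0)={3}
  fail(20) 'c': from fail(0)=0 chase 'c': 0 ⇒ 0;  out=∅∪out(0)=∅
  fail(2) 'db': from fail(1)=0 chase 'b': 0 ⇒ 7;  out=∅∪out(7)=∅
  fail(8) 'bb': from fail(7)=0 chase 'b': 0 ⇒ 7;  out={1}∪out(7)={1}
  fail(9) 'dc': from fail(1)=0 chase 'c': 0 ⇒ 20;  out=∅∪out(20)=∅
  fail(15) 'ad': from fail(14)=0 chase 'd': 0 ⇒ 1;  out=∅∪out(1)=∅
  fail(21) 'ca': from fail(20)=0 chase 'a': 0 ⇒ 14;  out=∅∪out(14)={3}
  fail(3) 'dbb': from fail(2)=7 chase 'b': 7 ⇒ 8;  out=∅∪out(8)={1}
  fail(10) 'dcc': from fail(9)=20 chase 'c': 20→0 ⇒ 20;  out=∅∪out(20)=∅
  fail(16) 'add': from fail(15)=1 chase 'd': 1→0 ⇒ 1;  out=∅∪out(1)=∅
  fail(22) 'cac': from fail(21)=14 chase 'c': 14→0 ⇒ 20;  out={5}∪out(20)={5}
  fail(4) 'dbbb': from fail(3)=8 chase 'b': 8→7 ⇒ 8;  out=∅∪out(8)={1}
  fail(11) 'dccb': from fail(10)=20 chase 'b': 20→0 ⇒ 7;  out=∅∪out(7)=∅
  fail(17) 'addc': from fail(16)=1 chase 'c': 1 ⇒ 9;  out=∅∪out(9)=∅
  fail(5) 'dbbba': from fail(4)=8 chase 'a': 8→7→0 ⇒ 14;  out=∅∪out(14)={3}
  fail(12) 'dccbd': from fail(11)=7 chase 'd': 7→0 ⇒ 1;  out=∅∪out(1)=∅
  fail(18) 'addca': from fail(17)=9 chase 'a': 9→20 ⇒ 21;  out=∅∪out(21)={3}
  fail(6) 'dbbbad': from fail(5)=14 chase 'd': 14 ⇒ 15;  out={0}∪out(15)={0}
  fail(13) 'dccbda': from fail(12)=1 chase 'a': 1→0 ⇒ 14;  out={2}∪out(14)={2,3}
  fail(19) 'addcac': from fail(18)=21 chase 'c': 21 ⇒ 22;  out={4}∪out(22)={4,5}

Scan:
i=0 'b': node 0→7
i=1 'd': node 7→1 (fail-walked)
i=2 'd': node 1→1 (fail-walked)
i=3 'c': node 1→9
i=4 'c': node 9→10
i=5 'b': node 10→11
i=6 'd': node 11→12
i=7 'a': node 12→13  emit P2@[2:7],P3@[7:7]
i=8 'b': node 13→7 (fail-walked)
i=9 'b': node 7→8  emit P1@[8:9]
i=10 'a': node 8→14 (fail-walked)  emit P3@[10:10]
i=11 'b': node 14→7 (fail-walked)
i=12 'b': node 7→8  emit P1@[11:12]
i=13 'a': node 8→14 (fail-walked)  emit P3@[13:13]
i=14 'c': node 14→20 (fail-walked)
i=15 'b': node 20→7 (fail-walked)
i=16 'b': node 7→8  emit P1@[15:16]
i=17 'a': node 8→14 (fail-walked)  emit P3@[17:17]
i=18 'b': node 14→7 (fail-walked)
i=19 'c': node 7→20 (fail-walked)
i=20 'b': node 20→7 (fail-walked)
i=21 'a': node 7→14 (fail-walked)  emit P3@[21:21]
i=22 'd': node 14→15
i=23 'b': node 15→2 (fail-walked)
i=24 'b': node 2→3  emit P1@[23:24]
i=25 'b': node 3→4  emit P1@[24:25]
i=26 'a': node 4→5  emit P3@[26:26]
i=27 'd': node 5→6  emit P0@[22:27]
i=28 'c': node 6→9 (fail-walked)
i=29 'a': node 9→21 (fail-walked)  emit P3@[29:29]
i=30 'd': node 21→15 (fail-walked)
i=31 'd': node 15→16
i=32 'c': node 16→17
i=33 'a': node 17→18  emit P3@[33:33]
i=34 'c': node 18→19  emit P4@[29:34],P5@[32:34]
i=35 'b': node 19→7 (fail-walked)
i=36 'b': node 7→8  emit P1@[35:36]
i=37 'd': node 8→1 (fail-walked)
i=38 'c': node 1→9
i=39 'c': node 9→10
i=40 'b': node 10→11
i=41 'd': node 11→12
i=42 'a': node 12→13  emit P2@[37:42],P3@[42:42]
i=43 'd': node 13→15 (fail-walked)
i=44 'b': node 15→2 (fail-walked)
i=45 'b': node 2→3  emit P1@[44:45]
i=46 'b': node 3→4  emit P1@[45:46]
i=47 'a': node 4→5  emit P3@[47:47]
i=48 'd': node 5→6  emit P0@[43:48]
i=49 'd': node 6→16 (fail-walked)
i=50 'b': node 16→2 (fail-walked)
i=51 'b': node 2→3  emit P1@[50:51]
i=52 'b': node 3→4  emit P1@[51:52]
i=53 'a': node 4→5  emit P3@[53:53]
i=54 'd': node 5→6  emit P0@[49:54]
i=55 'b': node 6→2 (fail-walked)

All matches (sorted): [[7,2],[7,3],[9,1],[10,3],[12,1],[13,3],[16,1],[17,3],[21,3],[24,1],[25,1],[26,3],[27,0],[29,3],[33,3],[34,4],[34,5],[36,1],[42,2],[42,3],[45,1],[46,1],[47,3],[48,0],[51,1],[52,1],[53,3],[54,0]]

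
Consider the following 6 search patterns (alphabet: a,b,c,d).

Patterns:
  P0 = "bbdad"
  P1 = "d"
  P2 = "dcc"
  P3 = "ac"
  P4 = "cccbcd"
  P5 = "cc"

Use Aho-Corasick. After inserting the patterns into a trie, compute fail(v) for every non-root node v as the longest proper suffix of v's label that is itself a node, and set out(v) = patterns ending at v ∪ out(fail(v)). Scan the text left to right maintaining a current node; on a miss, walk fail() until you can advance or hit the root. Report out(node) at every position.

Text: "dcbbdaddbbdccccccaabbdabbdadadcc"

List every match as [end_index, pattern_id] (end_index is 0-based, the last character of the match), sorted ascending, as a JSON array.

Construct AC machine:
Trie (insert patterns):
  0='ε' goto a→9 b→1 c→11 d→6
  1='b' goto b→2
  2='bb' goto d→3
  3='bbd' goto a→4
  4='bbda' goto d→5
  5='bbdad' goto ·  ←P0
  6='d' goto c→7  ←P1
  7='dc' goto c→8
  8='dcc' goto ·  ←P2
  9='a' goto c→10
  10='ac' goto ·  ←P3
  11='c' goto c→12
  12='cc' goto c→13  ←P5
  13='ccc' goto b→14
  14='cccb' goto c→15
  15='cccbc' goto d→16
  16='cccbcd' goto ·  ←P4

BFS fail/out derivation:
  fail(1) 'b': from fail(0)=0 chase 'b': 0 ⇒ 0;  out=∅∪out(0)=∅
  fail(6) 'd': from fail(0)=0 chase 'd': 0 ⇒ 0;  out={1}∪out(0)={1}
  fail(9) 'a': from fail(0)=0 chase 'a': 0 ⇒ 0;  out=∅∪out(0)=∅
  fail(11) 'c': from fail(0)=0 chase 'c': 0 ⇒ 0;  out=∅∪out(0)=∅
  fail(2) 'bb': from fail(1)=0 chase 'b': 0 ⇒ 1;  out=∅∪out(1)=∅
  fail(7) 'dc': from fail(6)=0 chase 'c': 0 ⇒ 11;  out=∅∪out(11)=∅
  fail(10) 'ac': from fail(9)=0 chase 'c': 0 ⇒ 11;  out={3}∪out(11)={3}
  fail(12) 'cc': from fail(11)=0 chase 'c': 0 ⇒ 11;  out={5}∪out(11)={5}
  fail(3) 'bbd': from fail(2)=1 chase 'd': 1→0 ⇒ 6;  out=∅∪out(6)={1}
  fail(8) 'dcc': from fail(7)=11 chase 'c': 11 ⇒ 12;  out={2}∪out(12)={2,5}
  fail(13) 'ccc': from fail(12)=11 chase 'c': 11 ⇒ 12;  out=∅∪out(12)={5}
  fail(4) 'bbda': from fail(3)=6 chase 'a': 6→0 ⇒ 9;  out=∅∪out(9)=∅
  fail(14) 'cccb': from fail(13)=12 chase 'b': 12→11→0 ⇒ 1;  out=∅∪out(1)=∅
  fail(5) 'bbdad': from fail(4)=9 chase 'd': 9→0 ⇒ 6;  out={0}∪out(6)={0,1}
  fail(15) 'cccbc': from fail(14)=1 chase 'c': 1→0 ⇒ 11;  out=∅∪out(11)=∅
  fail(16) 'cccbcd': from fail(15)=11 chase 'd': 11→0 ⇒ 6;  out={4}∪out(6)={1,4}

Scan:
pos 0 'd': at 6  → match P1@[0:0]
pos 1 'c': at 7
pos 2 'b': at 1 (via fail)
pos 3 'b': at 2
pos 4 'd': at 3  → match P1@[4:4]
pos 5 'a': at 4
pos 6 'd': at 5  → match P0@[2:6],P1@[6:6]
pos 7 'd': at 6 (via fail)  → match P1@[7:7]
pos 8 'b': at 1 (via fail)
pos 9 'b': at 2
pos 10 'd': at 3  → match P1@[10:10]
pos 11 'c': at 7 (via fail)
pos 12 'c': at 8  → match P2@[10:12],P5@[11:12]
pos 13 'c': at 13 (via fail)  → match P5@[12:13]
pos 14 'c': at 13 (via fail)  → match P5@[13:14]
pos 15 'c': at 13 (via fail)  → match P5@[14:15]
pos 16 'c': at 13 (via fail)  → match P5@[15:16]
pos 17 'a': at 9 (via fail)
pos 18 'a': at 9 (via fail)
pos 19 'b': at 1 (via fail)
pos 20 'b': at 2
pos 21 'd': at 3  → match P1@[21:21]
pos 22 'a': at 4
pos 23 'b': at 1 (via fail)
pos 24 'b': at 2
pos 25 'd': at 3  → match P1@[25:25]
pos 26 'a': at 4
pos 27 'd': at 5  → match P0@[23:27],P1@[27:27]
pos 28 'a': at 9 (via fail)
pos 29 'd': at 6 (via fail)  → match P1@[29:29]
pos 30 'c': at 7
pos 31 'c': at 8  → match P2@[29:31],P5@[30:31]

Result: [[0,1],[4,1],[6,0],[6,1],[7,1],[10,1],[12,2],[12,5],[13,5],[14,5],[15,5],[16,5],[21,1],[25,1],[27,0],[27,1],[29,1],[31,2],[31,5]]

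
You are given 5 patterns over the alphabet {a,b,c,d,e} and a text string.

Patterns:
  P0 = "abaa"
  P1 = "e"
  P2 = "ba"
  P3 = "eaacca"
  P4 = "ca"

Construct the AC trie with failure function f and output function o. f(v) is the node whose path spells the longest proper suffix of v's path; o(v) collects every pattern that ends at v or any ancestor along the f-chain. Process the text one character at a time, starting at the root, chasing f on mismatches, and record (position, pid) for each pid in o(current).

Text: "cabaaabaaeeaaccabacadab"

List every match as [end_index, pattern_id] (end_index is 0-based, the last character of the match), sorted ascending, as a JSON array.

Build:
Trie nodes:
  0='ε' goto a→1 b→6 c→13 e→5
  1='a' goto b→2
  2='ab' goto a→3
  3='aba' goto a→4
  4='abaa' goto ·  ←P0
  5='e' goto a→8  ←P1
  6='b' goto a→7
  7='ba' goto ·  ←P2
  8='ea' goto a→9
  9='eaa' goto c→10
  10='eaac' goto c→11
  11='eaacc' goto a→12
  12='eaacca' goto ·  ←P3
  13='c' goto a→14
  14='ca' goto ·  ←P4

BFS fail/out derivation:
  n1('a'): parent n0 fail=0; on 'a' 0 → fail=0;  out ∅∪∅=∅
  n5('e'): parent n0 fail=0; on 'e' 0 → fail=0;  out {1}∪∅={1}
  n6('b'): parent n0 fail=0; on 'b' 0 → fail=0;  out ∅∪∅=∅
  n13('c'): parent n0 fail=0; on 'c' 0 → fail=0;  out ∅∪∅=∅
  n2('ab'): parent n1 fail=0; on 'b' 0 → fail=6;  out ∅∪∅=∅
  n7('ba'): parent n6 fail=0; on 'a' 0 → fail=1;  out {2}∪∅={2}
  n8('ea'): parent n5 fail=0; on 'a' 0 → fail=1;  out ∅∪∅=∅
  n14('ca'): parent n13 fail=0; on 'a' 0 → fail=1;  out {4}∪∅={4}
  n3('aba'): parent n2 fail=6; on 'a' 6 → fail=7;  out ∅∪{2}={2}
  n9('eaa'): parent n8 fail=1; on 'a' 1→0 → fail=1;  out ∅∪∅=∅
  n4('abaa'): parent n3 fail=7; on 'a' 7→1→0 → fail=1;  out {0}∪∅={0}
  n10('eaac'): parent n9 fail=1; on 'c' 1→0 → fail=13;  out ∅∪∅=∅
  n11('eaacc'): parent n10 fail=13; on 'c' 13→0 → fail=13;  out ∅∪∅=∅
  n12('eaacca'): parent n11 fail=13; on 'a' 13 → fail=14;  out {3}∪{4}={3,4}

Scan:
[0] read 'c'  n0⇒n13
[1] read 'a'  n13⇒n14  → match P4@[0:1]
[2] read 'b'  n14⇒n2 (fail-walked)
[3] read 'a'  n2⇒n3  → match P2@[2:3]
[4] read 'a'  n3⇒n4  → match P0@[1:4]
[5] read 'a'  n4⇒n1 (fail-walked)
[6] read 'b'  n1⇒n2
[7] read 'a'  n2⇒n3  → match P2@[6:7]
[8] read 'a'  n3⇒n4  → match P0@[5:8]
[9] read 'e'  n4⇒n5 (fail-walked)  → match P1@[9:9]
[10] read 'e'  n5⇒n5 (fail-walked)  → match P1@[10:10]
[11] read 'a'  n5⇒n8
[12] read 'a'  n8⇒n9
[13] read 'c'  n9⇒n10
[14] read 'c'  n10⇒n11
[15] read 'a'  n11⇒n12  → match P3@[10:15],P4@[14:15]
[16] read 'b'  n12⇒n2 (fail-walked)
[17] read 'a'  n2⇒n3  → match P2@[16:17]
[18] read 'c'  n3⇒n13 (fail-walked)
[19] read 'a'  n13⇒n14  → match P4@[18:19]
[20] read 'd'  n14⇒n0 (fail-walked)
[21] read 'a'  n0⇒n1
[22] read 'b'  n1⇒n2

Result: [[1,4],[3,2],[4,0],[7,2],[8,0],[9,1],[10,1],[15,3],[15,4],[17,2],[19,4]]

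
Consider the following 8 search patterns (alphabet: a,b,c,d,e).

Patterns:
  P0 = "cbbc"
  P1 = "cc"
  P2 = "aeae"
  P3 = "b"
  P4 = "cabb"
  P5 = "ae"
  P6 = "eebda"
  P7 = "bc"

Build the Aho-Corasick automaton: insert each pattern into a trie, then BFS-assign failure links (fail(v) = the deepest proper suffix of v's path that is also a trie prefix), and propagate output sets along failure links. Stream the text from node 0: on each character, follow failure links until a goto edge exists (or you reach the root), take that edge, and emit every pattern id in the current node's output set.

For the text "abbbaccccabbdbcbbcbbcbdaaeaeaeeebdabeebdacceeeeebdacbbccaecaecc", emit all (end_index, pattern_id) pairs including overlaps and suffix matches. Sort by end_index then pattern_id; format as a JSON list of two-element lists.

Construct AC machine:
Trie nodes:
  n0 'ε': a→6 b→10 c→1 e→14
  n1 'c': a→11 b→2 c→5
  n2 'cb': b→3
  n3 'cbb': c→4
  n4 'cbbc': ·  [P0 ends]
  n5 'cc': ·  [P1 ends]
  n6 'a': e→7
  n7 'ae': a→8  [P5 ends]
  n8 'aea': e→9
  n9 'aeae': ·  [P2 ends]
  n10 'b': c→19  [P3 ends]
  n11 'ca': b→12
  n12 'cab': b→13
  n13 'cabb': ·  [P4 ends]
  n14 'e': e→15
  n15 'ee': b→16
  n16 'eeb': d→17
  n17 'eebd': a→18
  n18 'eebda': ·  [P6 ends]
  n19 'bc': ·  [P7 ends]

BFS fail/out derivation:
  fail(1) 'c': from fail(0)=0 chase 'c': 0 ⇒ 0;  out=∅∪out(0)=∅
  fail(6) 'a': from fail(0)=0 chase 'a': 0 ⇒ 0;  out=∅∪out(0)=∅
  fail(10) 'b': from fail(0)=0 chase 'b': 0 ⇒ 0;  out={3}∪out(0)={3}
  fail(14) 'e': from fail(0)=0 chase 'e': 0 ⇒ 0;  out=∅∪out(0)=∅
  fail(2) 'cb': from fail(1)=0 chase 'b': 0 ⇒ 10;  out=∅∪out(10)={3}
  fail(5) 'cc': from fail(1)=0 chase 'c': 0 ⇒ 1;  out={1}∪out(1)={1}
  fail(7) 'ae': from fail(6)=0 chase 'e': 0 ⇒ 14;  out={5}∪out(14)={5}
  fail(11) 'ca': from fail(1)=0 chase 'a': 0 ⇒ 6;  out=∅∪out(6)=∅
  fail(15) 'ee': from fail(14)=0 chase 'e': 0 ⇒ 14;  out=∅∪out(14)=∅
  fail(19) 'bc': from fail(10)=0 chase 'c': 0 ⇒ 1;  out={7}∪out(1)={7}
  fail(3) 'cbb': from fail(2)=10 chase 'b': 10→0 ⇒ 10;  out=∅∪out(10)={3}
  fail(8) 'aea': from fail(7)=14 chase 'a': 14→0 ⇒ 6;  out=∅∪out(6)=∅
  fail(12) 'cab': from fail(11)=6 chase 'b': 6→0 ⇒ 10;  out=∅∪out(10)={3}
  fail(16) 'eeb': from fail(15)=14 chase 'b': 14→0 ⇒ 10;  out=∅∪out(10)={3}
  fail(4) 'cbbc': from fail(3)=10 chase 'c': 10 ⇒ 19;  out={0}∪out(19)={0,7}
  fail(9) 'aeae': from fail(8)=6 chase 'e': 6 ⇒ 7;  out={2}∪out(7)={2,5}
  fail(13) 'cabb': from fail(12)=10 chase 'b': 10→0 ⇒ 10;  out={4}∪out(10)={3,4}
  fail(17) 'eebd': from fail(16)=10 chase 'd': 10→0 ⇒ 0;  out=∅∪out(0)=∅
  fail(18) 'eebda': from fail(17)=0 chase 'a': 0 ⇒ 6;  out={6}∪out(6)={6}

Text stream:
[0] read 'a'  n0⇒n6
[1] read 'b'  n6⇒n10 ·f  → match P3@[1:1]
[2] read 'b'  n10⇒n10 ·f  → match P3@[2:2]
[3] read 'b'  n10⇒n10 ·f  → match P3@[3:3]
[4] read 'a'  n10⇒n6 ·f
[5] read 'c'  n6⇒n1 ·f
[6] read 'c'  n1⇒n5  → match P1@[5:6]
[7] read 'c'  n5⇒n5 ·f  → match P1@[6:7]
[8] read 'c'  n5⇒n5 ·f  → match P1@[7:8]
[9] read 'a'  n5⇒n11 ·f
[10] read 'b'  n11⇒n12  → match P3@[10:10]
[11] read 'b'  n12⇒n13  → match P3@[11:11],P4@[8:11]
[12] read 'd'  n13⇒n0 ·f
[13] read 'b'  n0⇒n10  → match P3@[13:13]
[14] read 'c'  n10⇒n19  → match P7@[13:14]
[15] read 'b'  n19⇒n2 ·f  → match P3@[15:15]
[16] read 'b'  n2⇒n3  → match P3@[16:16]
[17] read 'c'  n3⇒n4  → match P0@[14:17],P7@[16:17]
[18] read 'b'  n4⇒n2 ·f  → match P3@[18:18]
[19] read 'b'  n2⇒n3  → match P3@[19:19]
[20] read 'c'  n3⇒n4  → match P0@[17:20],P7@[19:20]
[21] read 'b'  n4⇒n2 ·f  → match P3@[21:21]
[22] read 'd'  n2⇒n0 ·f
[23] read 'a'  n0⇒n6
[24] read 'a'  n6⇒n6 ·f
[25] read 'e'  n6⇒n7  → match P5@[24:25]
[26] read 'a'  n7⇒n8
[27] read 'e'  n8⇒n9  → match P2@[24:27],P5@[26:27]
[28] read 'a'  n9⇒n8 ·f
[29] read 'e'  n8⇒n9  → match P2@[26:29],P5@[28:29]
[30] read 'e'  n9⇒n15 ·f
[31] read 'e'  n15⇒n15 ·f
[32] read 'b'  n15⇒n16  → match P3@[32:32]
[33] read 'd'  n16⇒n17
[34] read 'a'  n17⇒n18  → match P6@[30:34]
[35] read 'b'  n18⇒n10 ·f  → match P3@[35:35]
[36] read 'e'  n10⇒n14 ·f
[37] read 'e'  n14⇒n15
[38] read 'b'  n15⇒n16  → match P3@[38:38]
[39] read 'd'  n16⇒n17
[40] read 'a'  n17⇒n18  → match P6@[36:40]
[41] read 'c'  n18⇒n1 ·f
[42] read 'c'  n1⇒n5  → match P1@[41:42]
[43] read 'e'  n5⇒n14 ·f
[44] read 'e'  n14⇒n15
[45] read 'e'  n15⇒n15 ·f
[46] read 'e'  n15⇒n15 ·f
[47] read 'e'  n15⇒n15 ·f
[48] read 'b'  n15⇒n16  → match P3@[48:48]
[49] read 'd'  n16⇒n17
[50] read 'a'  n17⇒n18  → match P6@[46:50]
[51] read 'c'  n18⇒n1 ·f
[52] read 'b'  n1⇒n2  → match P3@[52:52]
[53] read 'b'  n2⇒n3  → match P3@[53:53]
[54] read 'c'  n3⇒n4  → match P0@[51:54],P7@[53:54]
[55] read 'c'  n4⇒n5 ·f  → match P1@[54:55]
[56] read 'a'  n5⇒n11 ·f
[57] read 'e'  n11⇒n7 ·f  → match P5@[56:57]
[58] read 'c'  n7⇒n1 ·f
[59] read 'a'  n1⇒n11
[60] read 'e'  n11⇒n7 ·f  → match P5@[59:60]
[61] read 'c'  n7⇒n1 ·f
[62] read 'c'  n1⇒n5  → match P1@[61:62]

Result: [[1,3],[2,3],[3,3],[6,1],[7,1],[8,1],[10,3],[11,3],[11,4],[13,3],[14,7],[15,3],[16,3],[17,0],[17,7],[18,3],[19,3],[20,0],[20,7],[21,3],[25,5],[27,2],[27,5],[29,2],[29,5],[32,3],[34,6],[35,3],[38,3],[40,6],[42,1],[48,3],[50,6],[52,3],[53,3],[54,0],[54,7],[55,1],[57,5],[60,5],[62,1]]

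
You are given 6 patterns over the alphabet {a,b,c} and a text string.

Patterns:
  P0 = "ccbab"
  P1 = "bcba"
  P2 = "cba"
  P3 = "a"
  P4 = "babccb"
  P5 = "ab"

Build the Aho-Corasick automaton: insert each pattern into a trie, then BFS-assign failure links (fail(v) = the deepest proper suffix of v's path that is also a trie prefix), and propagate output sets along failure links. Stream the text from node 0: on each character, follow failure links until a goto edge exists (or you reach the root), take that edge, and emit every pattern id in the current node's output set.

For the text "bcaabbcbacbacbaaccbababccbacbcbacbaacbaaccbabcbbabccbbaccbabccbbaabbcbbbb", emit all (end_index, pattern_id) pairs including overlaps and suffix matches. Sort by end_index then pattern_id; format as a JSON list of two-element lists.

Construct AC machine:
Trie nodes:
  0='ε' goto a→12 b→6 c→1
  1='c' goto b→10 c→2
  2='cc' goto b→3
  3='ccb' goto a→4
  4='ccba' goto b→5
  5='ccbab' goto ·  ←P0
  6='b' goto a→13 c→7
  7='bc' goto b→8
  8='bcb' goto a→9
  9='bcba' goto ·  ←P1
  10='cb' goto a→11
  11='cba' goto ·  ←P2
  12='a' goto b→18  ←P3
  13='ba' goto b→14
  14='bab' goto c→15
  15='babc' goto c→16
  16='babcc' goto b→17
  17='babccb' goto ·  ←P4
  18='ab' goto ·  ←P5

Failure links (BFS by depth):
  n1('c'): parent n0 fail=0; on 'c' 0 → fail=0;  out ∅∪∅=∅
  n6('b'): parent n0 fail=0; on 'b' 0 → fail=0;  out ∅∪∅=∅
  n12('a'): parent n0 fail=0; on 'a' 0 → fail=0;  out {3}∪∅={3}
  n2('cc'): parent n1 fail=0; on 'c' 0 → fail=1;  out ∅∪∅=∅
  n7('bc'): parent n6 fail=0; on 'c' 0 → fail=1;  out ∅∪∅=∅
  n10('cb'): parent n1 fail=0; on 'b' 0 → fail=6;  out ∅∪∅=∅
  n13('ba'): parent n6 fail=0; on 'a' 0 → fail=12;  out ∅∪{3}={3}
  n18('ab'): parent n12 fail=0; on 'b' 0 → fail=6;  out {5}∪∅={5}
  n3('ccb'): parent n2 fail=1; on 'b' 1 → fail=10;  out ∅∪∅=∅
  n8('bcb'): parent n7 fail=1; on 'b' 1 → fail=10;  out ∅∪∅=∅
  n11('cba'): parent n10 fail=6; on 'a' 6 → fail=13;  out {2}∪{3}={2,3}
  n14('bab'): parent n13 fail=12; on 'b' 12 → fail=18;  out ∅∪{5}={5}
  n4('ccba'): parent n3 fail=10; on 'a' 10 → fail=11;  out ∅∪{2,3}={2,3}
  n9('bcba'): parent n8 fail=10; on 'a' 10 → fail=11;  out {1}∪{2,3}={1,2,3}
  n15('babc'): parent n14 fail=18; on 'c' 18→6 → fail=7;  out ∅∪∅=∅
  n5('ccbab'): parent n4 fail=11; on 'b' 11→13 → fail=14;  out {0}∪{5}={0,5}
  n16('babcc'): parent n15 fail=7; on 'c' 7→1 → fail=2;  out ∅∪∅=∅
  n17('babccb'): parent n16 fail=2; on 'b' 2 → fail=3;  out {4}∪∅={4}

Scan:
[0] read 'b'  n0⇒n6
[1] read 'c'  n6⇒n7
[2] read 'a'  n7⇒n12 (via fail)  → match P3@[2:2]
[3] read 'a'  n12⇒n12 (via fail)  → match P3@[3:3]
[4] read 'b'  n12⇒n18  → match P5@[3:4]
[5] read 'b'  n18⇒n6 (via fail)
[6] read 'c'  n6⇒n7
[7] read 'b'  n7⇒n8
[8] read 'a'  n8⇒n9  → match P1@[5:8],P2@[6:8],P3@[8:8]
[9] read 'c'  n9⇒n1 (via fail)
[10] read 'b'  n1⇒n10
[11] read 'a'  n10⇒n11  → match P2@[9:11],P3@[11:11]
[12] read 'c'  n11⇒n1 (via fail)
[13] read 'b'  n1⇒n10
[14] read 'a'  n10⇒n11  → match P2@[12:14],P3@[14:14]
[15] read 'a'  n11⇒n12 (via fail)  → match P3@[15:15]
[16] read 'c'  n12⇒n1 (via fail)
[17] read 'c'  n1⇒n2
[18] read 'b'  n2⇒n3
[19] read 'a'  n3⇒n4  → match P2@[17:19],P3@[19:19]
[20] read 'b'  n4⇒n5  → match P0@[16:20],P5@[19:20]
[21] read 'a'  n5⇒n13 (via fail)  → match P3@[21:21]
[22] read 'b'  n13⇒n14  → match P5@[21:22]
[23] read 'c'  n14⇒n15
[24] read 'c'  n15⇒n16
[25] read 'b'  n16⇒n17  → match P4@[20:25]
[26] read 'a'  n17⇒n4 (via fail)  → match P2@[24:26],P3@[26:26]
[27] read 'c'  n4⇒n1 (via fail)
[28] read 'b'  n1⇒n10
[29] read 'c'  n10⇒n7 (via fail)
[30] read 'b'  n7⇒n8
[31] read 'a'  n8⇒n9  → match P1@[28:31],P2@[29:31],P3@[31:31]
[32] read 'c'  n9⇒n1 (via fail)
[33] read 'b'  n1⇒n10
[34] read 'a'  n10⇒n11  → match P2@[32:34],P3@[34:34]
[35] read 'a'  n11⇒n12 (via fail)  → match P3@[35:35]
[36] read 'c'  n12⇒n1 (via fail)
[37] read 'b'  n1⇒n10
[38] read 'a'  n10⇒n11  → match P2@[36:38],P3@[38:38]
[39] read 'a'  n11⇒n12 (via fail)  → match P3@[39:39]
[40] read 'c'  n12⇒n1 (via fail)
[41] read 'c'  n1⇒n2
[42] read 'b'  n2⇒n3
[43] read 'a'  n3⇒n4  → match P2@[41:43],P3@[43:43]
[44] read 'b'  n4⇒n5  → match P0@[40:44],P5@[43:44]
[45] read 'c'  n5⇒n15 (via fail)
[46] read 'b'  n15⇒n8 (via fail)
[47] read 'b'  n8⇒n6 (via fail)
[48] read 'a'  n6⇒n13  → match P3@[48:48]
[49] read 'b'  n13⇒n14  → match P5@[48:49]
[50] read 'c'  n14⇒n15
[51] read 'c'  n15⇒n16
[52] read 'b'  n16⇒n17  → match P4@[47:52]
[53] read 'b'  n17⇒n6 (via fail)
[54] read 'a'  n6⇒n13  → match P3@[54:54]
[55] read 'c'  n13⇒n1 (via fail)
[56] read 'c'  n1⇒n2
[57] read 'b'  n2⇒n3
[58] read 'a'  n3⇒n4  → match P2@[56:58],P3@[58:58]
[59] read 'b'  n4⇒n5  → match P0@[55:59],P5@[58:59]
[60] read 'c'  n5⇒n15 (via fail)
[61] read 'c'  n15⇒n16
[62] read 'b'  n16⇒n17  → match P4@[57:62]
[63] read 'b'  n17⇒n6 (via fail)
[64] read 'a'  n6⇒n13  → match P3@[64:64]
[65] read 'a'  n13⇒n12 (via fail)  → match P3@[65:65]
[66] read 'b'  n12⇒n18  → match P5@[65:66]
[67] read 'b'  n18⇒n6 (via fail)
[68] read 'c'  n6⇒n7
[69] read 'b'  n7⇒n8
[70] read 'b'  n8⇒n6 (via fail)
[71] read 'b'  n6⇒n6 (via fail)
[72] read 'b'  n6⇒n6 (via fail)

Result: [[2,3],[3,3],[4,5],[8,1],[8,2],[8,3],[11,2],[11,3],[14,2],[14,3],[15,3],[19,2],[19,3],[20,0],[20,5],[21,3],[22,5],[25,4],[26,2],[26,3],[31,1],[31,2],[31,3],[34,2],[34,3],[35,3],[38,2],[38,3],[39,3],[43,2],[43,3],[44,0],[44,5],[48,3],[49,5],[52,4],[54,3],[58,2],[58,3],[59,0],[59,5],[62,4],[64,3],[65,3],[66,5]]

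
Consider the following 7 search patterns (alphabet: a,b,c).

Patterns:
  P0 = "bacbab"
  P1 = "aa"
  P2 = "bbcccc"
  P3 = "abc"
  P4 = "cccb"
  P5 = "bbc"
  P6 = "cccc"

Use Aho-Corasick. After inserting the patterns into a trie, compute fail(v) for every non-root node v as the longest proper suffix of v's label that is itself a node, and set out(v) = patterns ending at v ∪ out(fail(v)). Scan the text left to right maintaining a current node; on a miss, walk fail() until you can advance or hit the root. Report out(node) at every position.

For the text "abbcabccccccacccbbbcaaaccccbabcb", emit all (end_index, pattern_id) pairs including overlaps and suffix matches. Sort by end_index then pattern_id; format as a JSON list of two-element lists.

Build automaton:
Trie nodes:
  0='ε' goto a→7 b→1 c→16
  1='b' goto a→2 b→9
  2='ba' goto c→3
  3='bac' goto b→4
  4='bacb' goto a→5
  5='bacba' goto b→6
  6='bacbab' goto ·  [P0 ends]
  7='a' goto a→8 b→14
  8='aa' goto ·  [P1 ends]
  9='bb' goto c→10
  10='bbc' goto c→11  [P5 ends]
  11='bbcc' goto c→12
  12='bbccc' goto c→13
  13='bbcccc' goto ·  [P2 ends]
  14='ab' goto c→15
  15='abc' goto ·  [P3 ends]
  16='c' goto c→17
  17='cc' goto c→18
  18='ccc' goto b→19 c→20
  19='cccb' goto ·  [P4 ends]
  20='cccc' goto ·  [P6 ends]

Failure links (BFS by depth):
  fail(1) 'b': from fail(0)=0 chase 'b': 0 ⇒ 0;  out=∅∪out(0)=∅
  fail(7) 'a': from fail(0)=0 chase 'a': 0 ⇒ 0;  out=∅∪out(0)=∅
  fail(16) 'c': from fail(0)=0 chase 'c': 0 ⇒ 0;  out=∅∪out(0)=∅
  fail(2) 'ba': from fail(1)=0 chase 'a': 0 ⇒ 7;  out=∅∪out(7)=∅
  fail(8) 'aa': from fail(7)=0 chase 'a': 0 ⇒ 7;  out={1}∪out(7)={1}
  fail(9) 'bb': from fail(1)=0 chase 'b': 0 ⇒ 1;  out=∅∪out(1)=∅
  fail(14) 'ab': from fail(7)=0 chase 'b': 0 ⇒ 1;  out=∅∪out(1)=∅
  fail(17) 'cc': from fail(16)=0 chase 'c': 0 ⇒ 16;  out=∅∪out(16)=∅
  fail(3) 'bac': from fail(2)=7 chase 'c': 7→0 ⇒ 16;  out=∅∪out(16)=∅
  fail(10) 'bbc': from fail(9)=1 chase 'c': 1→0 ⇒ 16;  out={5}∪out(16)={5}
  fail(15) 'abc': from fail(14)=1 chase 'c': 1→0 ⇒ 16;  out={3}∪out(16)={3}
  fail(18) 'ccc': from fail(17)=16 chase 'c': 16 ⇒ 17;  out=∅∪out(17)=∅
  fail(4) 'bacb': from fail(3)=16 chase 'b': 16→0 ⇒ 1;  out=∅∪out(1)=∅
  fail(11) 'bbcc': from fail(10)=16 chase 'c': 16 ⇒ 17;  out=∅∪out(17)=∅
  fail(19) 'cccb': from fail(18)=17 chase 'b': 17→16→0 ⇒ 1;  out={4}∪out(1)={4}
  fail(20) 'cccc': from fail(18)=17 chase 'c': 17 ⇒ 18;  out={6}∪out(18)={6}
  fail(5) 'bacba': from fail(4)=1 chase 'a': 1 ⇒ 2;  out=∅∪out(2)=∅
  fail(12) 'bbccc': from fail(11)=17 chase 'c': 17 ⇒ 18;  out=∅∪out(18)=∅
  fail(6) 'bacbab': from fail(5)=2 chase 'b': 2→7 ⇒ 14;  out={0}∪out(14)={0}
  fail(13) 'bbcccc': from fail(12)=18 chase 'c': 18 ⇒ 20;  out={2}∪out(20)={2,6}

Text stream:
pos 0 'a': at 7
pos 1 'b': at 14
pos 2 'b': at 9 (via fail)
pos 3 'c': at 10  → match P5@[1:3]
pos 4 'a': at 7 (via fail)
pos 5 'b': at 14
pos 6 'c': at 15  → match P3@[4:6]
pos 7 'c': at 17 (via fail)
pos 8 'c': at 18
pos 9 'c': at 20  → match P6@[6:9]
pos 10 'c': at 20 (via fail)  → match P6@[7:10]
pos 11 'c': at 20 (via fail)  → match P6@[8:11]
pos 12 'a': at 7 (via fail)
pos 13 'c': at 16 (via fail)
pos 14 'c': at 17
pos 15 'c': at 18
pos 16 'b': at 19  → match P4@[13:16]
pos 17 'b': at 9 (via fail)
pos 18 'b': at 9 (via fail)
pos 19 'c': at 10  → match P5@[17:19]
pos 20 'a': at 7 (via fail)
pos 21 'a': at 8  → match P1@[20:21]
pos 22 'a': at 8 (via fail)  → match P1@[21:22]
pos 23 'c': at 16 (via fail)
pos 24 'c': at 17
pos 25 'c': at 18
pos 26 'c': at 20  → match P6@[23:26]
pos 27 'b': at 19 (via fail)  → match P4@[24:27]
pos 28 'a': at 2 (via fail)
pos 29 'b': at 14 (via fail)
pos 30 'c': at 15  → match P3@[28:30]
pos 31 'b': at 1 (via fail)

Matches: [[3,5],[6,3],[9,6],[10,6],[11,6],[16,4],[19,5],[21,1],[22,1],[26,6],[27,4],[30,3]]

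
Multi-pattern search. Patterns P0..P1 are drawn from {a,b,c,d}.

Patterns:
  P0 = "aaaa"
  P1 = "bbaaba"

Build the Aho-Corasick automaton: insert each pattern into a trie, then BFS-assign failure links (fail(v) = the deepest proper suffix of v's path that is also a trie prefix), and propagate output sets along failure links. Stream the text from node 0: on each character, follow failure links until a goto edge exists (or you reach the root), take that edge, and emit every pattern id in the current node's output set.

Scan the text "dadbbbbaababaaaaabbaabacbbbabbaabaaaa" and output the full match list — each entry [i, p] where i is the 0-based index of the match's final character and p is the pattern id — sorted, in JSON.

Build automaton:
Trie (insert patterns):
  0='ε' goto a→1 b→5
  1='a' goto a→2
  2='aa' goto a→3
  3='aaa' goto a→4
  4='aaaa' goto ·  [P0 ends]
  5='b' goto b→6
  6='bb' goto a→7
  7='bba' goto a→8
  8='bbaa' goto b→9
  9='bbaab' goto a→10
  10='bbaaba' goto ·  [P1 ends]

Failure links (BFS by depth):
  fail(1) 'a': from fail(0)=0 chase 'a': 0 ⇒ 0;  out=∅∪out(0)=∅
  fail(5) 'b': from fail(0)=0 chase 'b': 0 ⇒ 0;  out=∅∪out(0)=∅
  fail(2) 'aa': from fail(1)=0 chase 'a': 0 ⇒ 1;  out=∅∪out(1)=∅
  fail(6) 'bb': from fail(5)=0 chase 'b': 0 ⇒ 5;  out=∅∪out(5)=∅
  fail(3) 'aaa': from fail(2)=1 chase 'a': 1 ⇒ 2;  out=∅∪out(2)=∅
  fail(7) 'bba': from fail(6)=5 chase 'a': 5→0 ⇒ 1;  out=∅∪out(1)=∅
  fail(4) 'aaaa': from fail(3)=2 chase 'a': 2 ⇒ 3;  out={0}∪out(3)={0}
  fail(8) 'bbaa': from fail(7)=1 chase 'a': 1 ⇒ 2;  out=∅∪out(2)=∅
  fail(9) 'bbaab': from fail(8)=2 chase 'b': 2→1→0 ⇒ 5;  out=∅∪out(5)=∅
  fail(10) 'bbaaba': from fail(9)=5 chase 'a': 5→0 ⇒ 1;  out={1}∪out(1)={1}

Text stream:
pos 0 'd': at 0
pos 1 'a': at 1
pos 2 'd': at 0 ·f
pos 3 'b': at 5
pos 4 'b': at 6
pos 5 'b': at 6 ·f
pos 6 'b': at 6 ·f
pos 7 'a': at 7
pos 8 'a': at 8
pos 9 'b': at 9
pos 10 'a': at 10  emit P1@[5:10]
pos 11 'b': at 5 ·f
pos 12 'a': at 1 ·f
pos 13 'a': at 2
pos 14 'a': at 3
pos 15 'a': at 4  emit P0@[12:15]
pos 16 'a': at 4 ·f  emit P0@[13:16]
pos 17 'b': at 5 ·f
pos 18 'b': at 6
pos 19 'a': at 7
pos 20 'a': at 8
pos 21 'b': at 9
pos 22 'a': at 10  emit P1@[17:22]
pos 23 'c': at 0 ·f
pos 24 'b': at 5
pos 25 'b': at 6
pos 26 'b': at 6 ·f
pos 27 'a': at 7
pos 28 'b': at 5 ·f
pos 29 'b': at 6
pos 30 'a': at 7
pos 31 'a': at 8
pos 32 'b': at 9
pos 33 'a': at 10  emit P1@[28:33]
pos 34 'a': at 2 ·f
pos 35 'a': at 3
pos 36 'a': at 4  emit P0@[33:36]

All matches (sorted): [[10,1],[15,0],[16,0],[22,1],[33,1],[36,0]]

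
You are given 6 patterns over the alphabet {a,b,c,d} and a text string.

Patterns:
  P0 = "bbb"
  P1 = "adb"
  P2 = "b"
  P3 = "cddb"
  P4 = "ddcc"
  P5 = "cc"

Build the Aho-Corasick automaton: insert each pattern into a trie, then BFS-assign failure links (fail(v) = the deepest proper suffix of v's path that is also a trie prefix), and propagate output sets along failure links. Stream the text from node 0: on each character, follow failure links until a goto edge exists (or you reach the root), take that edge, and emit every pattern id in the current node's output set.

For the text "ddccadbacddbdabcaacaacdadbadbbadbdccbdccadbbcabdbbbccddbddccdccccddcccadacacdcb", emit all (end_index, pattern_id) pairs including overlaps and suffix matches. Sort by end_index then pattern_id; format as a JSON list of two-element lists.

Build automaton:
Trie (insert patterns):
  0='ε' goto a→4 b→1 c→7 d→11
  1='b' goto b→2  ←P2
  2='bb' goto b→3
  3='bbb' goto ·  ←P0
  4='a' goto d→5
  5='ad' goto b→6
  6='adb' goto ·  ←P1
  7='c' goto c→15 d→8
  8='cd' goto d→9
  9='cdd' goto b→10
  10='cddb' goto ·  ←P3
  11='d' goto d→12
  12='dd' goto c→13
  13='ddc' goto c→14
  14='ddcc' goto ·  ←P4
  15='cc' goto ·  ←P5

BFS fail/out derivation:
  n1('b'): parent n0 fail=0; on 'b' 0 → fail=0;  out {2}∪∅={2}
  n4('a'): parent n0 fail=0; on 'a' 0 → fail=0;  out ∅∪∅=∅
  n7('c'): parent n0 fail=0; on 'c' 0 → fail=0;  out ∅∪∅=∅
  n11('d'): parent n0 fail=0; on 'd' 0 → fail=0;  out ∅∪∅=∅
  n2('bb'): parent n1 fail=0; on 'b' 0 → fail=1;  out ∅∪{2}={2}
  n5('ad'): parent n4 fail=0; on 'd' 0 → fail=11;  out ∅∪∅=∅
  n8('cd'): parent n7 fail=0; on 'd' 0 → fail=11;  out ∅∪∅=∅
  n12('dd'): parent n11 fail=0; on 'd' 0 → fail=11;  out ∅∪∅=∅
  n15('cc'): parent n7 fail=0; on 'c' 0 → fail=7;  out {5}∪∅={5}
  n3('bbb'): parent n2 fail=1; on 'b' 1 → fail=2;  out {0}∪{2}={0,2}
  n6('adb'): parent n5 fail=11; on 'b' 11→0 → fail=1;  out {1}∪{2}={1,2}
  n9('cdd'): parent n8 fail=11; on 'd' 11 → fail=12;  out ∅∪∅=∅
  n13('ddc'): parent n12 fail=11; on 'c' 11→0 → fail=7;  out ∅∪∅=∅
  n10('cddb'): parent n9 fail=12; on 'b' 12→11→0 → fail=1;  out {3}∪{2}={2,3}
  n14('ddcc'): parent n13 fail=7; on 'c' 7 → fail=15;  out {4}∪{5}={4,5}

Run:
pos 0 'd': at 11
pos 1 'd': at 12
pos 2 'c': at 13
pos 3 'c': at 14  ** P4@[0:3],P5@[2:3]
pos 4 'a': at 4 ·f
pos 5 'd': at 5
pos 6 'b': at 6  ** P1@[4:6],P2@[6:6]
pos 7 'a': at 4 ·f
pos 8 'c': at 7 ·f
pos 9 'd': at 8
pos 10 'd': at 9
pos 11 'b': at 10  ** P2@[11:11],P3@[8:11]
pos 12 'd': at 11 ·f
pos 13 'a': at 4 ·f
pos 14 'b': at 1 ·f  ** P2@[14:14]
pos 15 'c': at 7 ·f
pos 16 'a': at 4 ·f
pos 17 'a': at 4 ·f
pos 18 'c': at 7 ·f
pos 19 'a': at 4 ·f
pos 20 'a': at 4 ·f
pos 21 'c': at 7 ·f
pos 22 'd': at 8
pos 23 'a': at 4 ·f
pos 24 'd': at 5
pos 25 'b': at 6  ** P1@[23:25],P2@[25:25]
pos 26 'a': at 4 ·f
pos 27 'd': at 5
pos 28 'b': at 6  ** P1@[26:28],P2@[28:28]
pos 29 'b': at 2 ·f  ** P2@[29:29]
pos 30 'a': at 4 ·f
pos 31 'd': at 5
pos 32 'b': at 6  ** P1@[30:32],P2@[32:32]
pos 33 'd': at 11 ·f
pos 34 'c': at 7 ·f
pos 35 'c': at 15  ** P5@[34:35]
pos 36 'b': at 1 ·f  ** P2@[36:36]
pos 37 'd': at 11 ·f
pos 38 'c': at 7 ·f
pos 39 'c': at 15  ** P5@[38:39]
pos 40 'a': at 4 ·f
pos 41 'd': at 5
pos 42 'b': at 6  ** P1@[40:42],P2@[42:42]
pos 43 'b': at 2 ·f  ** P2@[43:43]
pos 44 'c': at 7 ·f
pos 45 'a': at 4 ·f
pos 46 'b': at 1 ·f  ** P2@[46:46]
pos 47 'd': at 11 ·f
pos 48 'b': at 1 ·f  ** P2@[48:48]
pos 49 'b': at 2  ** P2@[49:49]
pos 50 'b': at 3  ** P0@[48:50],P2@[50:50]
pos 51 'c': at 7 ·f
pos 52 'c': at 15  ** P5@[51:52]
pos 53 'd': at 8 ·f
pos 54 'd': at 9
pos 55 'b': at 10  ** P2@[55:55],P3@[52:55]
pos 56 'd': at 11 ·f
pos 57 'd': at 12
pos 58 'c': at 13
pos 59 'c': at 14  ** P4@[56:59],P5@[58:59]
pos 60 'd': at 8 ·f
pos 61 'c': at 7 ·f
pos 62 'c': at 15  ** P5@[61:62]
pos 63 'c': at 15 ·f  ** P5@[62:63]
pos 64 'c': at 15 ·f  ** P5@[63:64]
pos 65 'd': at 8 ·f
pos 66 'd': at 9
pos 67 'c': at 13 ·f
pos 68 'c': at 14  ** P4@[65:68],P5@[67:68]
pos 69 'c': at 15 ·f  ** P5@[68:69]
pos 70 'a': at 4 ·f
pos 71 'd': at 5
pos 72 'a': at 4 ·f
pos 73 'c': at 7 ·f
pos 74 'a': at 4 ·f
pos 75 'c': at 7 ·f
pos 76 'd': at 8
pos 77 'c': at 7 ·f
pos 78 'b': at 1 ·f  ** P2@[78:78]

Matches: [[3,4],[3,5],[6,1],[6,2],[11,2],[11,3],[14,2],[25,1],[25,2],[28,1],[28,2],[29,2],[32,1],[32,2],[35,5],[36,2],[39,5],[42,1],[42,2],[43,2],[46,2],[48,2],[49,2],[50,0],[50,2],[52,5],[55,2],[55,3],[59,4],[59,5],[62,5],[63,5],[64,5],[68,4],[68,5],[69,5],[78,2]]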